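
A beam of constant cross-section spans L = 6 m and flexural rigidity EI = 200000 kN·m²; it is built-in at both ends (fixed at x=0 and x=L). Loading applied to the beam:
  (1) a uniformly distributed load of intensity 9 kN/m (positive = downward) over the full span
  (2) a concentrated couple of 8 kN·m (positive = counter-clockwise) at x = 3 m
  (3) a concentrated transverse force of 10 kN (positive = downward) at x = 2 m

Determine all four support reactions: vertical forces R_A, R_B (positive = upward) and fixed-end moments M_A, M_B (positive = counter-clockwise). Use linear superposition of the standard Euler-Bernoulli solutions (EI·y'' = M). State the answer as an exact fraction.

R_A = 983/27 kN, M_A = 341/9 kN·m, R_B = 745/27 kN, M_B = -265/9 kN·m

Load 1 — uniform load w=9 kN/m over full span:
  R_A = wL/2 = 9·6/2 = 27 kN
  M_A = wL²/12 = 9·6²/12 = 27 kN·m
  R_B = wL/2 = 9·6/2 = 27 kN
  M_B = -wL²/12 = -9·6²/12 = -27 kN·m
Load 2 — applied couple M₀=8 kN·m at a=3 m (b=L-a=3):
  R_A = 6M₀ab/L³ = 6·8·3·3/6³ = 2 kN
  M_A = M₀b(2a-b)/L² = 8·3·(2·3-3)/6² = 2 kN·m
  R_B = -6M₀ab/L³ = -6·8·3·3/6³ = -2 kN
  M_B = M₀a(2b-a)/L² = 8·3·(2·3-3)/6² = 2 kN·m
Load 3 — point force P=10 kN at a=2 m (b=L-a=4):
  R_A = Pb²(3a+b)/L³ = 10·4²·(3·2+4)/6³ = 200/27 kN
  M_A = Pab²/L² = 10·2·4²/6² = 80/9 kN·m
  R_B = Pa²(a+3b)/L³ = 10·2²·(2+3·4)/6³ = 70/27 kN
  M_B = -Pa²b/L² = -10·2²·4/6² = -40/9 kN·m
Superposition: R_A = 983/27 kN, M_A = 341/9 kN·m, R_B = 745/27 kN, M_B = -265/9 kN·m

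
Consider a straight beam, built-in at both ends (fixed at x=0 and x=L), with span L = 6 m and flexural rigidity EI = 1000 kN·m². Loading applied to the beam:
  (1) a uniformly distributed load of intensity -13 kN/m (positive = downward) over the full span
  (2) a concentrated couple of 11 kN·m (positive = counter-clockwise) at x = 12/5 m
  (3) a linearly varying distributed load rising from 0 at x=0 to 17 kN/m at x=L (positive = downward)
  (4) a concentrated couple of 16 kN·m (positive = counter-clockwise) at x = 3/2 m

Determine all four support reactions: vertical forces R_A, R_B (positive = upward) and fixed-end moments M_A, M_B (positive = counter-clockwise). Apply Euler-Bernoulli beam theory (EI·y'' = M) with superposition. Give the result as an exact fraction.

Load 1 — uniform load w=-13 kN/m over full span:
  R_A = wL/2 = (-13)·6/2 = -39 kN
  M_A = wL²/12 = (-13)·6²/12 = -39 kN·m
  R_B = wL/2 = (-13)·6/2 = -39 kN
  M_B = -wL²/12 = -(-13)·6²/12 = 39 kN·m
Load 2 — applied couple M₀=11 kN·m at a=12/5 m (b=L-a=18/5):
  R_A = 6M₀ab/L³ = 6·11·(12/5)·(18/5)/6³ = 66/25 kN
  M_A = M₀b(2a-b)/L² = 11·(18/5)·(2·(12/5)-(18/5))/6² = 33/25 kN·m
  R_B = -6M₀ab/L³ = -6·11·(12/5)·(18/5)/6³ = -66/25 kN
  M_B = M₀a(2b-a)/L² = 11·(12/5)·(2·(18/5)-(12/5))/6² = 88/25 kN·m
Load 3 — triangular load w₀=17 kN/m (0→w₀ over full span):
  R_A = 3w₀L/20 = 3·17·6/20 = 153/10 kN
  M_A = w₀L²/30 = 17·6²/30 = 102/5 kN·m
  R_B = 7w₀L/20 = 7·17·6/20 = 357/10 kN
  M_B = -w₀L²/20 = -17·6²/20 = -153/5 kN·m
Load 4 — applied couple M₀=16 kN·m at a=3/2 m (b=L-a=9/2):
  R_A = 6M₀ab/L³ = 6·16·(3/2)·(9/2)/6³ = 3 kN
  M_A = M₀b(2a-b)/L² = 16·(9/2)·(2·(3/2)-(9/2))/6² = -3 kN·m
  R_B = -6M₀ab/L³ = -6·16·(3/2)·(9/2)/6³ = -3 kN
  M_B = M₀a(2b-a)/L² = 16·(3/2)·(2·(9/2)-(3/2))/6² = 5 kN·m
Superposition: R_A = -903/50 kN, M_A = -507/25 kN·m, R_B = -447/50 kN, M_B = 423/25 kN·m

R_A = -903/50 kN, M_A = -507/25 kN·m, R_B = -447/50 kN, M_B = 423/25 kN·m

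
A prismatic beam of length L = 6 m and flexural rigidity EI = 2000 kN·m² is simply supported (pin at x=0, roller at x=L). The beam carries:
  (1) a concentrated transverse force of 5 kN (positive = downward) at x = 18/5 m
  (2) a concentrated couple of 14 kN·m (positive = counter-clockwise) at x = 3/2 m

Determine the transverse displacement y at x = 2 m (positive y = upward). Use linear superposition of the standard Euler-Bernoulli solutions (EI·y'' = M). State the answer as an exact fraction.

y(2) = 1403/900000 m

Load 1 — point force P=5 kN at a=18/5 m (b=L-a=12/5):
  y_1 = -Pbx(L²-b²-x²)/(6LEI)  [x≤a] = -5·(12/5)·2·(6²-(12/5)²-2²)/(6·6·2000) = -82/9375 m
Load 2 — applied couple M₀=14 kN·m at a=3/2 m (b=L-a=9/2):
  y_2 = (M₀x³/(6L)-M₀(x-a)²/2+C₁x)/EI  [x>a] with C₁=M₀(3b²-L²)/(6L)=77/8 = (14·2³/(6·6)-14·(2-(3/2))²/2+(77/8)·2)/2000 = 371/36000 m
Superposition: y = Σ y_i = 1403/900000 m ≈ 0.001559 m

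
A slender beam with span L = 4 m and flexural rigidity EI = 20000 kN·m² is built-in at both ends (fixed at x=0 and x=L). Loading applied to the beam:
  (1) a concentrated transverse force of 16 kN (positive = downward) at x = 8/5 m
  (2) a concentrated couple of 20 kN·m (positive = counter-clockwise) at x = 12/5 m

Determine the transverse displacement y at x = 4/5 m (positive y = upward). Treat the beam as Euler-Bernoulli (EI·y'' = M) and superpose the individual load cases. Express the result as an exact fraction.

y(4/5) = -1708/9765625 m

Load 1 — point force P=16 kN at a=8/5 m (b=L-a=12/5):
  y_1 = -Pb²x²(3aL-(3a+b)x)/(6L³EI)  [x≤a] = -16·(12/5)²·(4/5)²·(3·(8/5)·4-(3·(8/5)+(12/5))·(4/5))/(6·4³·20000) = -1008/9765625 m
Load 2 — applied couple M₀=20 kN·m at a=12/5 m (b=L-a=8/5):
  y_2 = (R_Ax³/6 - M_Ax²/2)/EI  [x≤a] with R_A=36/5, M_A=32/5 = ((36/5)·(4/5)³/6 - (32/5)·(4/5)²/2)/20000 = -28/390625 m
Superposition: y = Σ y_i = -1708/9765625 m ≈ -0.000175 m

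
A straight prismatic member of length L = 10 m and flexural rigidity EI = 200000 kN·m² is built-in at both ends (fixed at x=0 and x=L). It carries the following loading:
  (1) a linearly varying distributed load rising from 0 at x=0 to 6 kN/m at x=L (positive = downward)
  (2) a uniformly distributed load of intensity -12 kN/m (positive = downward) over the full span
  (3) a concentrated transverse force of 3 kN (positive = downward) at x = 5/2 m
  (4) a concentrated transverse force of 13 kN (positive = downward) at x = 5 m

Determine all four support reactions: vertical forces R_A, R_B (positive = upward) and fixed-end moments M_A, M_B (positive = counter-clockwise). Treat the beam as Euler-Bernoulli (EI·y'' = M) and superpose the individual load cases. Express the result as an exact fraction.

Load 1 — triangular load w₀=6 kN/m (0→w₀ over full span):
  R_A = 3w₀L/20 = 3·6·10/20 = 9 kN
  M_A = w₀L²/30 = 6·10²/30 = 20 kN·m
  R_B = 7w₀L/20 = 7·6·10/20 = 21 kN
  M_B = -w₀L²/20 = -6·10²/20 = -30 kN·m
Load 2 — uniform load w=-12 kN/m over full span:
  R_A = wL/2 = (-12)·10/2 = -60 kN
  M_A = wL²/12 = (-12)·10²/12 = -100 kN·m
  R_B = wL/2 = (-12)·10/2 = -60 kN
  M_B = -wL²/12 = -(-12)·10²/12 = 100 kN·m
Load 3 — point force P=3 kN at a=5/2 m (b=L-a=15/2):
  R_A = Pb²(3a+b)/L³ = 3·(15/2)²·(3·(5/2)+(15/2))/10³ = 81/32 kN
  M_A = Pab²/L² = 3·(5/2)·(15/2)²/10² = 135/32 kN·m
  R_B = Pa²(a+3b)/L³ = 3·(5/2)²·((5/2)+3·(15/2))/10³ = 15/32 kN
  M_B = -Pa²b/L² = -3·(5/2)²·(15/2)/10² = -45/32 kN·m
Load 4 — point force P=13 kN at a=5 m (b=L-a=5):
  R_A = Pb²(3a+b)/L³ = 13·5²·(3·5+5)/10³ = 13/2 kN
  M_A = Pab²/L² = 13·5·5²/10² = 65/4 kN·m
  R_B = Pa²(a+3b)/L³ = 13·5²·(5+3·5)/10³ = 13/2 kN
  M_B = -Pa²b/L² = -13·5²·5/10² = -65/4 kN·m
Superposition: R_A = -1343/32 kN, M_A = -1905/32 kN·m, R_B = -1025/32 kN, M_B = 1675/32 kN·m

R_A = -1343/32 kN, M_A = -1905/32 kN·m, R_B = -1025/32 kN, M_B = 1675/32 kN·m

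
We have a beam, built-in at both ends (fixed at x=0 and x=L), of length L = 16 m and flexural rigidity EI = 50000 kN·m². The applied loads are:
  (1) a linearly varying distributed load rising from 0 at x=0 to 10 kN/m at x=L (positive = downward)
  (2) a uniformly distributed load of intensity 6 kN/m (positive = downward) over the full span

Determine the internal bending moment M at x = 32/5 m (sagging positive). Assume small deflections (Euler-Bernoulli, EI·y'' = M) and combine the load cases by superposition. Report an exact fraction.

M(32/5) = 2432/25 kN·m

Load 1 — triangular load w₀=10 kN/m (0→w₀ over full span):
  M_1 = 3w₀Lx/20 - w₀L²/30 - w₀x³/(6L) = 3·10·16·(32/5)/20 - 10·16²/30 - 10·(32/5)³/(6·16) = 1024/25 kN·m
Load 2 — uniform load w=6 kN/m over full span:
  M_2 = wLx/2 - wL²/12 - wx²/2 = 6·16·(32/5)/2 - 6·16²/12 - 6·(32/5)²/2 = 1408/25 kN·m
Superposition: M = Σ M_i = 2432/25 kN·m ≈ 97.280000 kN·m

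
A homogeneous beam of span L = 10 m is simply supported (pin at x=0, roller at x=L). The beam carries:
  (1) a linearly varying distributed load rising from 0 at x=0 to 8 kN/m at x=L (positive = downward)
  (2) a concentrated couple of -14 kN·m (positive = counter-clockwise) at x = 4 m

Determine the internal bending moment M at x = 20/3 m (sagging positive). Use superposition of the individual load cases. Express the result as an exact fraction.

M(20/3) = 4378/81 kN·m

Load 1 — triangular load w₀=8 kN/m (0→w₀ over full span):
  M_1 = w₀Lx/6 - w₀x³/(6L) = 8·10·(20/3)/6 - 8·(20/3)³/(6·10) = 4000/81 kN·m
Load 2 — applied couple M₀=-14 kN·m at a=4 m (b=L-a=6):
  M_2 = M₀x/L - M₀  [x>a] = (-14)·(20/3)/10 - (-14) = 14/3 kN·m
Superposition: M = Σ M_i = 4378/81 kN·m ≈ 54.049383 kN·m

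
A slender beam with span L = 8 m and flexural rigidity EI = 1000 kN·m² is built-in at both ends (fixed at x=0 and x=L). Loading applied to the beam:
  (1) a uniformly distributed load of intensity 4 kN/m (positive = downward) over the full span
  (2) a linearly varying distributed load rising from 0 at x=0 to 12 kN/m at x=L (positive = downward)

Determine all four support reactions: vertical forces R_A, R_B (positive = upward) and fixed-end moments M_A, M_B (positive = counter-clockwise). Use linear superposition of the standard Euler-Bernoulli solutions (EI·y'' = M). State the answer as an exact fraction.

Load 1 — uniform load w=4 kN/m over full span:
  R_A = wL/2 = 4·8/2 = 16 kN
  M_A = wL²/12 = 4·8²/12 = 64/3 kN·m
  R_B = wL/2 = 4·8/2 = 16 kN
  M_B = -wL²/12 = -4·8²/12 = -64/3 kN·m
Load 2 — triangular load w₀=12 kN/m (0→w₀ over full span):
  R_A = 3w₀L/20 = 3·12·8/20 = 72/5 kN
  M_A = w₀L²/30 = 12·8²/30 = 128/5 kN·m
  R_B = 7w₀L/20 = 7·12·8/20 = 168/5 kN
  M_B = -w₀L²/20 = -12·8²/20 = -192/5 kN·m
Superposition: R_A = 152/5 kN, M_A = 704/15 kN·m, R_B = 248/5 kN, M_B = -896/15 kN·m

R_A = 152/5 kN, M_A = 704/15 kN·m, R_B = 248/5 kN, M_B = -896/15 kN·m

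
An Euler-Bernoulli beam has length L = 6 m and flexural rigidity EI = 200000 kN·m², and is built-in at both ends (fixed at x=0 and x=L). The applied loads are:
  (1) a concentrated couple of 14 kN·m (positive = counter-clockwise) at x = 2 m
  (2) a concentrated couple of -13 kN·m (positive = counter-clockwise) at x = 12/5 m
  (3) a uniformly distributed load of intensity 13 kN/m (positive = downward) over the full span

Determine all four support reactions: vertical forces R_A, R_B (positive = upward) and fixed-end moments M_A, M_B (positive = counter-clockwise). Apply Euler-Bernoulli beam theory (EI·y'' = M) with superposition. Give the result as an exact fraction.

R_A = 8773/225 kN, M_A = 936/25 kN·m, R_B = 8777/225 kN, M_B = -2887/75 kN·m

Load 1 — applied couple M₀=14 kN·m at a=2 m (b=L-a=4):
  R_A = 6M₀ab/L³ = 6·14·2·4/6³ = 28/9 kN
  M_A = M₀b(2a-b)/L² = 14·4·(2·2-4)/6² = 0 kN·m
  R_B = -6M₀ab/L³ = -6·14·2·4/6³ = -28/9 kN
  M_B = M₀a(2b-a)/L² = 14·2·(2·4-2)/6² = 14/3 kN·m
Load 2 — applied couple M₀=-13 kN·m at a=12/5 m (b=L-a=18/5):
  R_A = 6M₀ab/L³ = 6·(-13)·(12/5)·(18/5)/6³ = -78/25 kN
  M_A = M₀b(2a-b)/L² = (-13)·(18/5)·(2·(12/5)-(18/5))/6² = -39/25 kN·m
  R_B = -6M₀ab/L³ = -6·(-13)·(12/5)·(18/5)/6³ = 78/25 kN
  M_B = M₀a(2b-a)/L² = (-13)·(12/5)·(2·(18/5)-(12/5))/6² = -104/25 kN·m
Load 3 — uniform load w=13 kN/m over full span:
  R_A = wL/2 = 13·6/2 = 39 kN
  M_A = wL²/12 = 13·6²/12 = 39 kN·m
  R_B = wL/2 = 13·6/2 = 39 kN
  M_B = -wL²/12 = -13·6²/12 = -39 kN·m
Superposition: R_A = 8773/225 kN, M_A = 936/25 kN·m, R_B = 8777/225 kN, M_B = -2887/75 kN·m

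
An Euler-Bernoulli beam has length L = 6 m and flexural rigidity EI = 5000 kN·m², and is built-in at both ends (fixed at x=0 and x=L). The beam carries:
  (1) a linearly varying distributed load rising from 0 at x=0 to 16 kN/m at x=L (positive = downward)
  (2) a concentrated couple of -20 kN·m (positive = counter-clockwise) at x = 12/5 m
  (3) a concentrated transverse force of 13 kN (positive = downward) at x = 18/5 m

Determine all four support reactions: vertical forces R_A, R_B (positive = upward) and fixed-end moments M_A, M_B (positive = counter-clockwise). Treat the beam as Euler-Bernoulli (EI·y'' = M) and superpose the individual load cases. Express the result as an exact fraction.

R_A = 1772/125 kN, M_A = 3036/125 kN·m, R_B = 5853/125 kN, M_B = -5804/125 kN·m

Load 1 — triangular load w₀=16 kN/m (0→w₀ over full span):
  R_A = 3w₀L/20 = 3·16·6/20 = 72/5 kN
  M_A = w₀L²/30 = 16·6²/30 = 96/5 kN·m
  R_B = 7w₀L/20 = 7·16·6/20 = 168/5 kN
  M_B = -w₀L²/20 = -16·6²/20 = -144/5 kN·m
Load 2 — applied couple M₀=-20 kN·m at a=12/5 m (b=L-a=18/5):
  R_A = 6M₀ab/L³ = 6·(-20)·(12/5)·(18/5)/6³ = -24/5 kN
  M_A = M₀b(2a-b)/L² = (-20)·(18/5)·(2·(12/5)-(18/5))/6² = -12/5 kN·m
  R_B = -6M₀ab/L³ = -6·(-20)·(12/5)·(18/5)/6³ = 24/5 kN
  M_B = M₀a(2b-a)/L² = (-20)·(12/5)·(2·(18/5)-(12/5))/6² = -32/5 kN·m
Load 3 — point force P=13 kN at a=18/5 m (b=L-a=12/5):
  R_A = Pb²(3a+b)/L³ = 13·(12/5)²·(3·(18/5)+(12/5))/6³ = 572/125 kN
  M_A = Pab²/L² = 13·(18/5)·(12/5)²/6² = 936/125 kN·m
  R_B = Pa²(a+3b)/L³ = 13·(18/5)²·((18/5)+3·(12/5))/6³ = 1053/125 kN
  M_B = -Pa²b/L² = -13·(18/5)²·(12/5)/6² = -1404/125 kN·m
Superposition: R_A = 1772/125 kN, M_A = 3036/125 kN·m, R_B = 5853/125 kN, M_B = -5804/125 kN·m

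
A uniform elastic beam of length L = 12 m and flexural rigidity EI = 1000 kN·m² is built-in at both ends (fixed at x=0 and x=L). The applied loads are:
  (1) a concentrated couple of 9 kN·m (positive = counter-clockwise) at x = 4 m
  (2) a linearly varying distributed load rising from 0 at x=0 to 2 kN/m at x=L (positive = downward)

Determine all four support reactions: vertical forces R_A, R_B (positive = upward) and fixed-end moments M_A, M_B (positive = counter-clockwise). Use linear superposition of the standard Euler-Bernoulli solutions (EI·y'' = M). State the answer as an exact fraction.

R_A = 23/5 kN, M_A = 48/5 kN·m, R_B = 37/5 kN, M_B = -57/5 kN·m

Load 1 — applied couple M₀=9 kN·m at a=4 m (b=L-a=8):
  R_A = 6M₀ab/L³ = 6·9·4·8/12³ = 1 kN
  M_A = M₀b(2a-b)/L² = 9·8·(2·4-8)/12² = 0 kN·m
  R_B = -6M₀ab/L³ = -6·9·4·8/12³ = -1 kN
  M_B = M₀a(2b-a)/L² = 9·4·(2·8-4)/12² = 3 kN·m
Load 2 — triangular load w₀=2 kN/m (0→w₀ over full span):
  R_A = 3w₀L/20 = 3·2·12/20 = 18/5 kN
  M_A = w₀L²/30 = 2·12²/30 = 48/5 kN·m
  R_B = 7w₀L/20 = 7·2·12/20 = 42/5 kN
  M_B = -w₀L²/20 = -2·12²/20 = -72/5 kN·m
Superposition: R_A = 23/5 kN, M_A = 48/5 kN·m, R_B = 37/5 kN, M_B = -57/5 kN·m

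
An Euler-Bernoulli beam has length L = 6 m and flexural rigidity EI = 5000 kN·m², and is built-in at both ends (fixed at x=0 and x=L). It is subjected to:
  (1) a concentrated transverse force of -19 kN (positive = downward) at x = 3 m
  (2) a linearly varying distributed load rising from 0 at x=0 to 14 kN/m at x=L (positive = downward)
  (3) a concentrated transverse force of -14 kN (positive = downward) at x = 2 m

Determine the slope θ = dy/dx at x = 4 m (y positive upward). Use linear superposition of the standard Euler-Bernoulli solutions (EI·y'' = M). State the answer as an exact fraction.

Load 1 — point force P=-19 kN at a=3 m (b=L-a=3):
  θ_1 = Pa²(L-x)(2bL-(3b+a)(L-x))/(2L³EI)  [x>a] = (-19)·3²·(6-4)·(2·3·6-(3·3+3)·(6-4))/(2·6³·5000) = -19/10000 rad
Load 2 — triangular load w₀=14 kN/m (0→w₀ over full span):
  θ_2 = -w₀(2x(L-x)(L-2x)(x+2L)+x²(L-x)²)/(120LEI) = -14·(2·4·(6-4)·(6-2·4)·(4+2·6)+4²·(6-4)²)/(120·6·5000) = 49/28125 rad
Load 3 — point force P=-14 kN at a=2 m (b=L-a=4):
  θ_3 = Pa²(L-x)(2bL-(3b+a)(L-x))/(2L³EI)  [x>a] = (-14)·2²·(6-4)·(2·4·6-(3·4+2)·(6-4))/(2·6³·5000) = -7/6750 rad
Superposition: θ = Σ θ_i = -1613/1350000 rad ≈ -0.001195 rad

θ(4) = -1613/1350000 rad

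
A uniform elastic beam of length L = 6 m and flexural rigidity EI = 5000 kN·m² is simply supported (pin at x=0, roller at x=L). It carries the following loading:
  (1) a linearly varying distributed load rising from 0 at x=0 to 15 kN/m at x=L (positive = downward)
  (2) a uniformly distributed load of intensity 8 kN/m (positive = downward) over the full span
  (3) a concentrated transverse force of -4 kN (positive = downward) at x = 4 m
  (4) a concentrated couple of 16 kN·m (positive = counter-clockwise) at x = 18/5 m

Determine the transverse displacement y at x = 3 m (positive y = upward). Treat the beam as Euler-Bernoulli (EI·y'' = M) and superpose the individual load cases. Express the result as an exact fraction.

y(3) = -311027/6000000 m

Load 1 — triangular load w₀=15 kN/m (0→w₀ over full span):
  y_1 = -w₀x(7L⁴-10L²x²+3x⁴)/(360LEI) = -15·3·(7·6⁴-10·6²·3²+3·3⁴)/(360·6·5000) = -81/3200 m
Load 2 — uniform load w=8 kN/m over full span:
  y_2 = -wx(L³-2Lx²+x³)/(24EI) = -8·3·(6³-2·6·3²+3³)/(24·5000) = -27/1000 m
Load 3 — point force P=-4 kN at a=4 m (b=L-a=2):
  y_3 = -Pbx(L²-b²-x²)/(6LEI)  [x≤a] = -(-4)·2·3·(6²-2²-3²)/(6·6·5000) = 23/7500 m
Load 4 — applied couple M₀=16 kN·m at a=18/5 m (b=L-a=12/5):
  y_4 = (M₀x³/(6L)+C₁x)/EI  [x≤a] with C₁=M₀(3b²-L²)/(6L)=-208/25 = (16·3³/(6·6)+(-208/25)·3)/5000 = -81/31250 m
Superposition: y = Σ y_i = -311027/6000000 m ≈ -0.051838 m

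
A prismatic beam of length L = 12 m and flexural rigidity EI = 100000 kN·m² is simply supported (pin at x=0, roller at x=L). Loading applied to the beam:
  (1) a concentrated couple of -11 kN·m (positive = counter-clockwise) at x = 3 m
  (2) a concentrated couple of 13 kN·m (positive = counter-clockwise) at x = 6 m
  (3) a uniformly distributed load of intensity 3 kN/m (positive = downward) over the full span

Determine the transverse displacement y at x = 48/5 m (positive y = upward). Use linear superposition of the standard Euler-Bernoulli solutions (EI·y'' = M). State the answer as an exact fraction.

Load 1 — applied couple M₀=-11 kN·m at a=3 m (b=L-a=9):
  y_1 = (M₀x³/(6L)-M₀(x-a)²/2+C₁x)/EI  [x>a] with C₁=M₀(3b²-L²)/(6L)=-121/8 = ((-11)·(48/5)³/(6·12)-(-11)·((48/5)-3)²/2+(-121/8)·(48/5))/100000 = -10197/25000000 m
Load 2 — applied couple M₀=13 kN·m at a=6 m (b=L-a=6):
  y_2 = (M₀x³/(6L)-M₀(x-a)²/2+C₁x)/EI  [x>a] with C₁=M₀(3b²-L²)/(6L)=-13/2 = (13·(48/5)³/(6·12)-13·((48/5)-6)²/2+(-13/2)·(48/5))/100000 = 819/6250000 m
Load 3 — uniform load w=3 kN/m over full span:
  y_3 = -wx(L³-2Lx²+x³)/(24EI) = -3·(48/5)·(12³-2·12·(48/5)²+(48/5)³)/(24·100000) = -9396/1953125 m
Superposition: y = Σ y_i = -635949/125000000 m ≈ -0.005088 m

y(48/5) = -635949/125000000 m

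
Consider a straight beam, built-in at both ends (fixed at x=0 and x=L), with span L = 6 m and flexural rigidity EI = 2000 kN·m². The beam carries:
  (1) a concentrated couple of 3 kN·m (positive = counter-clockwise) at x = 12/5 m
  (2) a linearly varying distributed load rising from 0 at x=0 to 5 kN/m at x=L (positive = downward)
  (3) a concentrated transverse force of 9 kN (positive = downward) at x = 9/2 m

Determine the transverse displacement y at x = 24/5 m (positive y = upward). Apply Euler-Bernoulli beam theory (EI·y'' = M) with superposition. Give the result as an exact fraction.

Load 1 — applied couple M₀=3 kN·m at a=12/5 m (b=L-a=18/5):
  y_1 = (R_Ax³/6 - M_Ax²/2 - M₀(x-a)²/2)/EI  [x>a] with R_A=18/25, M_A=9/25 = ((18/25)·(24/5)³/6 - (9/25)·(24/5)²/2 - 3·((24/5)-(12/5))²/2)/2000 = 189/781250 m
Load 2 — triangular load w₀=5 kN/m (0→w₀ over full span):
  y_2 = -w₀x²(L-x)²(x+2L)/(120LEI) = -5·(24/5)²·(6-(24/5))²·((24/5)+2·6)/(120·6·2000) = -756/390625 m
Load 3 — point force P=9 kN at a=9/2 m (b=L-a=3/2):
  y_3 = -Pa²(L-x)²(3bL-(3b+a)(L-x))/(6L³EI)  [x>a] = -9·(9/2)²·(6-(24/5))²·(3·(3/2)·6-(3·(3/2)+(9/2))·(6-(24/5)))/(6·6³·2000) = -6561/4000000 m
Superposition: y = Σ y_i = -333369/100000000 m ≈ -0.003334 m

y(24/5) = -333369/100000000 m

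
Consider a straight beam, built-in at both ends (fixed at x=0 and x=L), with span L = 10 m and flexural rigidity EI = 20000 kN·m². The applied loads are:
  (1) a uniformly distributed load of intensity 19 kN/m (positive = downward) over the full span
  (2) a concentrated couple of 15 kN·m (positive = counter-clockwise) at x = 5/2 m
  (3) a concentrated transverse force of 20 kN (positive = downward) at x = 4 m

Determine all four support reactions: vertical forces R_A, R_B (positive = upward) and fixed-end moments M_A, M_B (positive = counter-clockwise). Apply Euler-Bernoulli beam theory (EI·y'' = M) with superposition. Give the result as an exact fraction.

Load 1 — uniform load w=19 kN/m over full span:
  R_A = wL/2 = 19·10/2 = 95 kN
  M_A = wL²/12 = 19·10²/12 = 475/3 kN·m
  R_B = wL/2 = 19·10/2 = 95 kN
  M_B = -wL²/12 = -19·10²/12 = -475/3 kN·m
Load 2 — applied couple M₀=15 kN·m at a=5/2 m (b=L-a=15/2):
  R_A = 6M₀ab/L³ = 6·15·(5/2)·(15/2)/10³ = 27/16 kN
  M_A = M₀b(2a-b)/L² = 15·(15/2)·(2·(5/2)-(15/2))/10² = -45/16 kN·m
  R_B = -6M₀ab/L³ = -6·15·(5/2)·(15/2)/10³ = -27/16 kN
  M_B = M₀a(2b-a)/L² = 15·(5/2)·(2·(15/2)-(5/2))/10² = 75/16 kN·m
Load 3 — point force P=20 kN at a=4 m (b=L-a=6):
  R_A = Pb²(3a+b)/L³ = 20·6²·(3·4+6)/10³ = 324/25 kN
  M_A = Pab²/L² = 20·4·6²/10² = 144/5 kN·m
  R_B = Pa²(a+3b)/L³ = 20·4²·(4+3·6)/10³ = 176/25 kN
  M_B = -Pa²b/L² = -20·4²·6/10² = -96/5 kN·m
Superposition: R_A = 43859/400 kN, M_A = 44237/240 kN·m, R_B = 40141/400 kN, M_B = -41483/240 kN·m

R_A = 43859/400 kN, M_A = 44237/240 kN·m, R_B = 40141/400 kN, M_B = -41483/240 kN·m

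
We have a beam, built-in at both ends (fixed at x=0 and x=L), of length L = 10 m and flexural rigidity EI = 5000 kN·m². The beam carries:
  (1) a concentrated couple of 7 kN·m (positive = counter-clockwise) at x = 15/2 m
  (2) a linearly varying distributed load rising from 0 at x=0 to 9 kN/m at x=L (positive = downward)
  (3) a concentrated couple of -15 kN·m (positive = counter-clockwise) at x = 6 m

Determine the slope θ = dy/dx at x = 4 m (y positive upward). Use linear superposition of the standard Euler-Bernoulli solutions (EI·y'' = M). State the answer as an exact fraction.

Load 1 — applied couple M₀=7 kN·m at a=15/2 m (b=L-a=5/2):
  θ_1 = (R_Ax²/2 - M_Ax)/EI  [x≤a] with R_A=63/80, M_A=35/16 = ((63/80)·4²/2 - (35/16)·4)/5000 = -49/100000 rad
Load 2 — triangular load w₀=9 kN/m (0→w₀ over full span):
  θ_2 = -w₀(2x(L-x)(L-2x)(x+2L)+x²(L-x)²)/(120LEI) = -9·(2·4·(10-4)·(10-2·4)·(4+2·10)+4²·(10-4)²)/(120·10·5000) = -27/6250 rad
Load 3 — applied couple M₀=-15 kN·m at a=6 m (b=L-a=4):
  θ_3 = (R_Ax²/2 - M_Ax)/EI  [x≤a] with R_A=-54/25, M_A=-24/5 = ((-54/25)·4²/2 - (-24/5)·4)/5000 = 6/15625 rad
Superposition: θ = Σ θ_i = -2213/500000 rad ≈ -0.004426 rad

θ(4) = -2213/500000 rad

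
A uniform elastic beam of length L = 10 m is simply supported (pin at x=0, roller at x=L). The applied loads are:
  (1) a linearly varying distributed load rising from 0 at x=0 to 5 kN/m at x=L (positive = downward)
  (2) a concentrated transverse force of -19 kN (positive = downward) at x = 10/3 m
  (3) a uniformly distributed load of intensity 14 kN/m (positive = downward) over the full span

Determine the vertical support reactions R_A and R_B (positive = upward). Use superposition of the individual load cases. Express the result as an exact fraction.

Load 1 — triangular load w₀=5 kN/m (0→w₀ over full span):
  R_A = w₀L/6 = 5·10/6 = 25/3 kN
  R_B = w₀L/3 = 5·10/3 = 50/3 kN
Load 2 — point force P=-19 kN at a=10/3 m (b=L-a=20/3):
  R_A = Pb/L = (-19)·(20/3)/10 = -38/3 kN
  R_B = Pa/L = (-19)·(10/3)/10 = -19/3 kN
Load 3 — uniform load w=14 kN/m over full span:
  R_A = wL/2 = 14·10/2 = 70 kN
  R_B = wL/2 = 14·10/2 = 70 kN
Superposition: R_A = 197/3 kN, R_B = 241/3 kN

R_A = 197/3 kN, R_B = 241/3 kN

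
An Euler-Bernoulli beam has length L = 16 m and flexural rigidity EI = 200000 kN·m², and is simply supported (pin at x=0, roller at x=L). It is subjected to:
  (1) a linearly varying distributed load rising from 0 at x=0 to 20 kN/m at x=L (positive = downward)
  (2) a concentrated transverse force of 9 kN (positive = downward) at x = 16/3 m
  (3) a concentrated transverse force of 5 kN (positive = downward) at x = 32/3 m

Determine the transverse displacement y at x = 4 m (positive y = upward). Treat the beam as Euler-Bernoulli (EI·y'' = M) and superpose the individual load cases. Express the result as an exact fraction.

Load 1 — triangular load w₀=20 kN/m (0→w₀ over full span):
  y_1 = -w₀x(7L⁴-10L²x²+3x⁴)/(360LEI) = -20·4·(7·16⁴-10·16²·4²+3·4⁴)/(360·16·200000) = -109/3750 m
Load 2 — point force P=9 kN at a=16/3 m (b=L-a=32/3):
  y_2 = -Pbx(L²-b²-x²)/(6LEI)  [x≤a] = -9·(32/3)·4·(16²-(32/3)²-4²)/(6·16·200000) = -71/28125 m
Load 3 — point force P=5 kN at a=32/3 m (b=L-a=16/3):
  y_3 = -Pbx(L²-b²-x²)/(6LEI)  [x≤a] = -5·(16/3)·4·(16²-(16/3)²-4²)/(6·16·200000) = -119/101250 m
Superposition: y = Σ y_i = -8294/253125 m ≈ -0.032766 m

y(4) = -8294/253125 m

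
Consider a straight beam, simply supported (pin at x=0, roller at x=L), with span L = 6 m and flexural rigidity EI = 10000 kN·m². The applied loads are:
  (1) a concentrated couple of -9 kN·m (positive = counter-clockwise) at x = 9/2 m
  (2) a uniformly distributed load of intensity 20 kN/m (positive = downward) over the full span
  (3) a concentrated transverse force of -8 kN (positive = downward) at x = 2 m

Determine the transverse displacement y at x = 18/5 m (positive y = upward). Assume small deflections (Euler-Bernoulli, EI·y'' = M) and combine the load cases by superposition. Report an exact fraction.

y(18/5) = -836273/30000000 m

Load 1 — applied couple M₀=-9 kN·m at a=9/2 m (b=L-a=3/2):
  y_1 = (M₀x³/(6L)+C₁x)/EI  [x≤a] with C₁=M₀(3b²-L²)/(6L)=117/16 = ((-9)·(18/5)³/(6·6)+(117/16)·(18/5))/10000 = 14661/10000000 m
Load 2 — uniform load w=20 kN/m over full span:
  y_2 = -wx(L³-2Lx²+x³)/(24EI) = -20·(18/5)·(6³-2·6·(18/5)²+(18/5)³)/(24·10000) = -2511/78125 m
Load 3 — point force P=-8 kN at a=2 m (b=L-a=4):
  y_3 = -Pa(L-x)(2Lx-a²-x²)/(6LEI)  [x>a] = -(-8)·2·(6-(18/5))·(2·6·(18/5)-2²-(18/5)²)/(6·6·10000) = 656/234375 m
Superposition: y = Σ y_i = -836273/30000000 m ≈ -0.027876 m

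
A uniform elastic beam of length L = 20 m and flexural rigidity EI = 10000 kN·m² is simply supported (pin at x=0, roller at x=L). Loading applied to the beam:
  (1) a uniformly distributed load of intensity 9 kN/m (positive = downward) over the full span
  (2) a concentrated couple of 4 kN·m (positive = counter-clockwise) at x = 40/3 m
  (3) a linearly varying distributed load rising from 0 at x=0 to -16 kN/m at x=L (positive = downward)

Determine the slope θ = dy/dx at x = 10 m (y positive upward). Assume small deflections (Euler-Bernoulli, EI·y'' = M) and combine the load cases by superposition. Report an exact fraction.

Load 1 — uniform load w=9 kN/m over full span:
  θ_1 = -w(L³-6Lx²+4x³)/(24EI) = -9·(20³-6·20·10²+4·10³)/(24·10000) = 0 rad
Load 2 — applied couple M₀=4 kN·m at a=40/3 m (b=L-a=20/3):
  θ_2 = (M₀x²/(2L)+C₁)/EI  [x≤a] with C₁=M₀(3b²-L²)/(6L)=-80/9 = (4·10²/(2·20)+(-80/9))/10000 = 1/9000 rad
Load 3 — triangular load w₀=-16 kN/m (0→w₀ over full span):
  θ_3 = -w₀(7L⁴-30L²x²+15x⁴)/(360LEI) = -(-16)·(7·20⁴-30·20²·10²+15·10⁴)/(360·20·10000) = 7/450 rad
Superposition: θ = Σ θ_i = 47/3000 rad ≈ 0.015667 rad

θ(10) = 47/3000 rad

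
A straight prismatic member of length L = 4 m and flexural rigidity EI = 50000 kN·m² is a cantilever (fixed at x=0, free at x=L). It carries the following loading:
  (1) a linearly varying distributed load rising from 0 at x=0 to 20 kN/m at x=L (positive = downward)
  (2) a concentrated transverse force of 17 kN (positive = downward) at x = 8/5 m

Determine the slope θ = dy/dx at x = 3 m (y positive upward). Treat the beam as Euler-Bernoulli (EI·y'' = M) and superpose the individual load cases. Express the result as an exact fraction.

θ(3) = -35727/10000000 rad

Load 1 — triangular load w₀=20 kN/m (0→w₀ over full span):
  θ_1 = (w₀Lx²/4-w₀L²x/3-w₀x⁴/(24L))/EI = (20·4·3²/4-20·4²·3/3-20·3⁴/(24·4))/50000 = -251/80000 rad
Load 2 — point force P=17 kN at a=8/5 m (b=L-a=12/5):
  θ_2 = -Pa²/(2EI)  [x>a] = -17·(8/5)²/(2·50000) = -34/78125 rad
Superposition: θ = Σ θ_i = -35727/10000000 rad ≈ -0.003573 rad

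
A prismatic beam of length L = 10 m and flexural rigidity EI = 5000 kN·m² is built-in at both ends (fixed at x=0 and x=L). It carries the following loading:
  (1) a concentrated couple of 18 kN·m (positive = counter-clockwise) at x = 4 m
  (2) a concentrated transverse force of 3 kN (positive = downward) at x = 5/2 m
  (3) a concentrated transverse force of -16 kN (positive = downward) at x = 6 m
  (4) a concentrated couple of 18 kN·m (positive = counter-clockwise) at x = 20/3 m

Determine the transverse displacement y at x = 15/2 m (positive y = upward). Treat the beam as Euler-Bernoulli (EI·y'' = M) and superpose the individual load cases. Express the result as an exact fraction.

Load 1 — applied couple M₀=18 kN·m at a=4 m (b=L-a=6):
  y_1 = (R_Ax³/6 - M_Ax²/2 - M₀(x-a)²/2)/EI  [x>a] with R_A=324/125, M_A=54/25 = ((324/125)·(15/2)³/6 - (54/25)·(15/2)²/2 - 18·((15/2)-4)²/2)/5000 = 9/4000 m
Load 2 — point force P=3 kN at a=5/2 m (b=L-a=15/2):
  y_2 = -Pa²(L-x)²(3bL-(3b+a)(L-x))/(6L³EI)  [x>a] = -3·(5/2)²·(10-(15/2))²·(3·(15/2)·10-(3·(15/2)+(5/2))·(10-(15/2)))/(6·10³·5000) = -13/20480 m
Load 3 — point force P=-16 kN at a=6 m (b=L-a=4):
  y_3 = -Pa²(L-x)²(3bL-(3b+a)(L-x))/(6L³EI)  [x>a] = -(-16)·6²·(10-(15/2))²·(3·4·10-(3·4+6)·(10-(15/2)))/(6·10³·5000) = 9/1000 m
Load 4 — applied couple M₀=18 kN·m at a=20/3 m (b=L-a=10/3):
  y_4 = (R_Ax³/6 - M_Ax²/2 - M₀(x-a)²/2)/EI  [x>a] with R_A=12/5, M_A=6 = ((12/5)·(15/2)³/6 - 6·(15/2)²/2 - 18·((15/2)-(20/3))²/2)/5000 = -1/800 m
Superposition: y = Σ y_i = 959/102400 m ≈ 0.009365 m

y(15/2) = 959/102400 m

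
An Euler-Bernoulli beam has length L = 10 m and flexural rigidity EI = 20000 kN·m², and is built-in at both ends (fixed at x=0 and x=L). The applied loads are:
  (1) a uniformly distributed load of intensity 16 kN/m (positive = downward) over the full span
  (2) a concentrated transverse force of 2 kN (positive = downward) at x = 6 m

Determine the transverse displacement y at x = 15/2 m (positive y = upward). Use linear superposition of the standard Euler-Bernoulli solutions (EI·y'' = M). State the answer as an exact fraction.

y(15/2) = -3/250 m

Load 1 — uniform load w=16 kN/m over full span:
  y_1 = -wx²(L-x)²/(24EI) = -16·(15/2)²·(10-(15/2))²/(24·20000) = -3/256 m
Load 2 — point force P=2 kN at a=6 m (b=L-a=4):
  y_2 = -Pa²(L-x)²(3bL-(3b+a)(L-x))/(6L³EI)  [x>a] = -2·6²·(10-(15/2))²·(3·4·10-(3·4+6)·(10-(15/2)))/(6·10³·20000) = -9/32000 m
Superposition: y = Σ y_i = -3/250 m ≈ -0.012000 m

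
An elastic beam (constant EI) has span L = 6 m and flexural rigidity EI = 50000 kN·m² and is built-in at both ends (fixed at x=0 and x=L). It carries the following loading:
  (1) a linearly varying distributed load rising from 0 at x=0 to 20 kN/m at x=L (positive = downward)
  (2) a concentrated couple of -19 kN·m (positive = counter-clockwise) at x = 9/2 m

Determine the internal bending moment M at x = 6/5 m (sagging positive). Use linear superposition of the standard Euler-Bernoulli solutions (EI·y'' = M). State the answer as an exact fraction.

Load 1 — triangular load w₀=20 kN/m (0→w₀ over full span):
  M_1 = 3w₀Lx/20 - w₀L²/30 - w₀x³/(6L) = 3·20·6·(6/5)/20 - 20·6²/30 - 20·(6/5)³/(6·6) = -84/25 kN·m
Load 2 — applied couple M₀=-19 kN·m at a=9/2 m (b=L-a=3/2):
  M_2 = R_Ax - M_A  [x≤a] with R_A=-57/16, M_A=-95/16 = (-57/16)·(6/5) - (-95/16) = 133/80 kN·m
Superposition: M = Σ M_i = -679/400 kN·m ≈ -1.697500 kN·m

M(6/5) = -679/400 kN·m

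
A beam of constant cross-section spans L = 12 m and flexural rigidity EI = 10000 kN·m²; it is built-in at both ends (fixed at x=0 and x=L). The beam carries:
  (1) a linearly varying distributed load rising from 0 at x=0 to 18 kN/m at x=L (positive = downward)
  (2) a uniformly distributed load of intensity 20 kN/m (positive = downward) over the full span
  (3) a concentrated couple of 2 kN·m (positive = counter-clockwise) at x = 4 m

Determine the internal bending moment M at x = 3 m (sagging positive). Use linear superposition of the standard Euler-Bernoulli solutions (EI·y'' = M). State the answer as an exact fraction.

M(3) = 2083/60 kN·m

Load 1 — triangular load w₀=18 kN/m (0→w₀ over full span):
  M_1 = 3w₀Lx/20 - w₀L²/30 - w₀x³/(6L) = 3·18·12·3/20 - 18·12²/30 - 18·3³/(6·12) = 81/20 kN·m
Load 2 — uniform load w=20 kN/m over full span:
  M_2 = wLx/2 - wL²/12 - wx²/2 = 20·12·3/2 - 20·12²/12 - 20·3²/2 = 30 kN·m
Load 3 — applied couple M₀=2 kN·m at a=4 m (b=L-a=8):
  M_3 = R_Ax - M_A  [x≤a] with R_A=2/9, M_A=0 = (2/9)·3 - 0 = 2/3 kN·m
Superposition: M = Σ M_i = 2083/60 kN·m ≈ 34.716667 kN·m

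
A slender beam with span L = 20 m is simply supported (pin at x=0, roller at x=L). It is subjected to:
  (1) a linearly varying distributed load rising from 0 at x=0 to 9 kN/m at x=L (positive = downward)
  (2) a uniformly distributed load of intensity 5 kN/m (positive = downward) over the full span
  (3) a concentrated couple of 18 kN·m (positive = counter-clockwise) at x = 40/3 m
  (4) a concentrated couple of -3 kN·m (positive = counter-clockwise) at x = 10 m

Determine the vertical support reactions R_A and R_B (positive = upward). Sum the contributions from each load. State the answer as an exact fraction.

Load 1 — triangular load w₀=9 kN/m (0→w₀ over full span):
  R_A = w₀L/6 = 9·20/6 = 30 kN
  R_B = w₀L/3 = 9·20/3 = 60 kN
Load 2 — uniform load w=5 kN/m over full span:
  R_A = wL/2 = 5·20/2 = 50 kN
  R_B = wL/2 = 5·20/2 = 50 kN
Load 3 — applied couple M₀=18 kN·m at a=40/3 m (b=L-a=20/3):
  R_A = M₀/L = 18/20 = 9/10 kN
  R_B = -M₀/L = -18/20 = -9/10 kN
Load 4 — applied couple M₀=-3 kN·m at a=10 m (b=L-a=10):
  R_A = M₀/L = (-3)/20 = -3/20 kN
  R_B = -M₀/L = -(-3)/20 = 3/20 kN
Superposition: R_A = 323/4 kN, R_B = 437/4 kN

R_A = 323/4 kN, R_B = 437/4 kN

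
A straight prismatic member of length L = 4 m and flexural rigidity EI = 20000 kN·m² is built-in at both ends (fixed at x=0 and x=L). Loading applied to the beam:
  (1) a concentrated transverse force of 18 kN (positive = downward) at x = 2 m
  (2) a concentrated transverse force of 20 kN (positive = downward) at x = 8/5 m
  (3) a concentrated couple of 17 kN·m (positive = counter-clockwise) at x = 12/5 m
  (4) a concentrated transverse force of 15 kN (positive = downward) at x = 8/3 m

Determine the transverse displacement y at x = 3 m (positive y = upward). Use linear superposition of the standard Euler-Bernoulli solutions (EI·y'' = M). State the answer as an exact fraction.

Load 1 — point force P=18 kN at a=2 m (b=L-a=2):
  y_1 = -Pa²(L-x)²(3bL-(3b+a)(L-x))/(6L³EI)  [x>a] = -18·2²·(4-3)²·(3·2·4-(3·2+2)·(4-3))/(6·4³·20000) = -3/20000 m
Load 2 — point force P=20 kN at a=8/5 m (b=L-a=12/5):
  y_2 = -Pa²(L-x)²(3bL-(3b+a)(L-x))/(6L³EI)  [x>a] = -20·(8/5)²·(4-3)²·(3·(12/5)·4-(3·(12/5)+(8/5))·(4-3))/(6·4³·20000) = -1/7500 m
Load 3 — applied couple M₀=17 kN·m at a=12/5 m (b=L-a=8/5):
  y_3 = (R_Ax³/6 - M_Ax²/2 - M₀(x-a)²/2)/EI  [x>a] with R_A=153/25, M_A=136/25 = ((153/25)·3³/6 - (136/25)·3²/2 - 17·(3-(12/5))²/2)/20000 = 0 m
Load 4 — point force P=15 kN at a=8/3 m (b=L-a=4/3):
  y_4 = -Pa²(L-x)²(3bL-(3b+a)(L-x))/(6L³EI)  [x>a] = -15·(8/3)²·(4-3)²·(3·(4/3)·4-(3·(4/3)+(8/3))·(4-3))/(6·4³·20000) = -7/54000 m
Superposition: y = Σ y_i = -223/540000 m ≈ -0.000413 m

y(3) = -223/540000 m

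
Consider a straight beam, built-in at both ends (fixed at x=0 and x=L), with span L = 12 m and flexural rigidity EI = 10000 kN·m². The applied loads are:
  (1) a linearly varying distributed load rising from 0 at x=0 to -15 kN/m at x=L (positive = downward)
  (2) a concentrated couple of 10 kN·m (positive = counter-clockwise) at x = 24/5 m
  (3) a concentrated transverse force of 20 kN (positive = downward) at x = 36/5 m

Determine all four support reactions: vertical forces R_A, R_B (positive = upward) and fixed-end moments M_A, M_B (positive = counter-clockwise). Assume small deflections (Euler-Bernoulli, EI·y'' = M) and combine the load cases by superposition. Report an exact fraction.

Load 1 — triangular load w₀=-15 kN/m (0→w₀ over full span):
  R_A = 3w₀L/20 = 3·(-15)·12/20 = -27 kN
  M_A = w₀L²/30 = (-15)·12²/30 = -72 kN·m
  R_B = 7w₀L/20 = 7·(-15)·12/20 = -63 kN
  M_B = -w₀L²/20 = -(-15)·12²/20 = 108 kN·m
Load 2 — applied couple M₀=10 kN·m at a=24/5 m (b=L-a=36/5):
  R_A = 6M₀ab/L³ = 6·10·(24/5)·(36/5)/12³ = 6/5 kN
  M_A = M₀b(2a-b)/L² = 10·(36/5)·(2·(24/5)-(36/5))/12² = 6/5 kN·m
  R_B = -6M₀ab/L³ = -6·10·(24/5)·(36/5)/12³ = -6/5 kN
  M_B = M₀a(2b-a)/L² = 10·(24/5)·(2·(36/5)-(24/5))/12² = 16/5 kN·m
Load 3 — point force P=20 kN at a=36/5 m (b=L-a=24/5):
  R_A = Pb²(3a+b)/L³ = 20·(24/5)²·(3·(36/5)+(24/5))/12³ = 176/25 kN
  M_A = Pab²/L² = 20·(36/5)·(24/5)²/12² = 576/25 kN·m
  R_B = Pa²(a+3b)/L³ = 20·(36/5)²·((36/5)+3·(24/5))/12³ = 324/25 kN
  M_B = -Pa²b/L² = -20·(36/5)²·(24/5)/12² = -864/25 kN·m
Superposition: R_A = -469/25 kN, M_A = -1194/25 kN·m, R_B = -1281/25 kN, M_B = 1916/25 kN·m

R_A = -469/25 kN, M_A = -1194/25 kN·m, R_B = -1281/25 kN, M_B = 1916/25 kN·m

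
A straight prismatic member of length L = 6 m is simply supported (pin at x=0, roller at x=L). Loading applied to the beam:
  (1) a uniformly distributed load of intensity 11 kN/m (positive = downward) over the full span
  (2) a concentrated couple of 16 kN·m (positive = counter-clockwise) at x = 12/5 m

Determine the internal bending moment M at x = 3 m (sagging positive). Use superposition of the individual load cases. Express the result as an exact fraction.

Load 1 — uniform load w=11 kN/m over full span:
  M_1 = wx(L-x)/2 = 11·3·(6-3)/2 = 99/2 kN·m
Load 2 — applied couple M₀=16 kN·m at a=12/5 m (b=L-a=18/5):
  M_2 = M₀x/L - M₀  [x>a] = 16·3/6 - 16 = -8 kN·m
Superposition: M = Σ M_i = 83/2 kN·m ≈ 41.500000 kN·m

M(3) = 83/2 kN·m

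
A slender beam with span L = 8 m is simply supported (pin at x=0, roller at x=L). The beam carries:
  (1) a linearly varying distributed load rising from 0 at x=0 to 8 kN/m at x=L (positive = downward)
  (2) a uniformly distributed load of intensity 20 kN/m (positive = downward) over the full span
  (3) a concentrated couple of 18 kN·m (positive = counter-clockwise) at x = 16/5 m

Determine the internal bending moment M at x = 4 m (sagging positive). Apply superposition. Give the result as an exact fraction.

M(4) = 183 kN·m

Load 1 — triangular load w₀=8 kN/m (0→w₀ over full span):
  M_1 = w₀Lx/6 - w₀x³/(6L) = 8·8·4/6 - 8·4³/(6·8) = 32 kN·m
Load 2 — uniform load w=20 kN/m over full span:
  M_2 = wx(L-x)/2 = 20·4·(8-4)/2 = 160 kN·m
Load 3 — applied couple M₀=18 kN·m at a=16/5 m (b=L-a=24/5):
  M_3 = M₀x/L - M₀  [x>a] = 18·4/8 - 18 = -9 kN·m
Superposition: M = Σ M_i = 183 kN·m ≈ 183.000000 kN·m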